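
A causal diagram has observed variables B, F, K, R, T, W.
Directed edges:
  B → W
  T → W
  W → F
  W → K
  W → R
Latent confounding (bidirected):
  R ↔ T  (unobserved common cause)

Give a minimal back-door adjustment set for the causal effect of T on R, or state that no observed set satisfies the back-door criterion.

T→R: no observed back-door set.

desc(T)\{T}={F,K,R,W}; candidates ⊆ {B}.
T↔R: latent back-door arc(s) into T.
size 0: {}; under {} T still reaches {R} ∋ R.
size 1: {B}; under {B} T still reaches {R} ∋ R.
T↔R cannot be blocked by any observed set — no back-door set.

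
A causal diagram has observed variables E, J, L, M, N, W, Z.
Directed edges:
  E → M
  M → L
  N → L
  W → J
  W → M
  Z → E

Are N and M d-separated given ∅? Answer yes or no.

Yes — N ⊥ M | ∅.

Bayes-Ball from N | ∅ reaches {L}.
M ∉ reach(N|∅) ⇒ N ⊥ M | ∅.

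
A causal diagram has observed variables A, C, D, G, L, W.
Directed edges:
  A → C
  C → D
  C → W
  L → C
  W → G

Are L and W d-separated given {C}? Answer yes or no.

Bayes-Ball from L | {C} reaches {A}.
W ∉ reach(L|{C}) ⇒ L ⊥ W | {C}.

Yes — L ⊥ W | {C}.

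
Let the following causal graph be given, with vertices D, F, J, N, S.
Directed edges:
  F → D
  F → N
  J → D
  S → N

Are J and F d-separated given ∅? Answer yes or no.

Yes — J ⊥ F | ∅.

Bayes-Ball from J | ∅ reaches {D}.
F ∉ reach(J|∅) ⇒ J ⊥ F | ∅.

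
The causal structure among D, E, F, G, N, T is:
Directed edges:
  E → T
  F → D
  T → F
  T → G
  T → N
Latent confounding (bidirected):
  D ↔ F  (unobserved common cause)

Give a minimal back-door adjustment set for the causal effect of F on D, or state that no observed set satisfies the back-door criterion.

desc(F)\{F}={D}; candidates ⊆ {E,G,N,T}.
F↔D: latent back-door arc(s) into F.
size 0: {}; under {} F still reaches {D,E,G,N,T} ∋ D.
size 1: {E}, {G}, {N} …(+1); under {E} F still reaches {D,G,N,T} ∋ D.
size 2: {E,G}, {E,N}, {E,T} …(+3); under {E,G} F still reaches {D,N,T} ∋ D.
F↔D cannot be blocked by any observed set — no back-door set.

F→D: no observed back-door set.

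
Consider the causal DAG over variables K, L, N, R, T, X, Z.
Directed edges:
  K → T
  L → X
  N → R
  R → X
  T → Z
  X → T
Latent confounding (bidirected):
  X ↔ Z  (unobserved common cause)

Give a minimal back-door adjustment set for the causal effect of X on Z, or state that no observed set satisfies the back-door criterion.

X→Z: no observed back-door set.

desc(X)\{X}={T,Z}; candidates ⊆ {K,L,N,R}.
X↔Z: latent back-door arc(s) into X.
size 0: {}; under {} X still reaches {L,N,R,Z} ∋ Z.
size 1: {K}, {L}, {N} …(+1); under {K} X still reaches {L,N,R,Z} ∋ Z.
size 2: {K,L}, {K,N}, {K,R} …(+3); under {K,L} X still reaches {N,R,Z} ∋ Z.
X↔Z cannot be blocked by any observed set — no back-door set.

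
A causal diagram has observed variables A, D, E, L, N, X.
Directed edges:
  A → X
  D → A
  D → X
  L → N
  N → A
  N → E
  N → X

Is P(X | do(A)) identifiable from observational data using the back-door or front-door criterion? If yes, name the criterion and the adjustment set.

desc(A)\{A}={X}; candidates ⊆ {D,E,L,N}.
size 0: {}; under {} A still reaches {D,E,L,N,X} ∋ X.
size 1: {D}, {E}, {L} …(+1); under {D} A still reaches {E,L,N,X} ∋ X.
{D,N}: A⊥X given {D,N} in G with A→· removed — back-door holds.
P(X|do(A)) = Σ_{D,N} P(X|A,D,N)·P(D,N).

P(X|do(A)): backdoor, adjust for {D, N}.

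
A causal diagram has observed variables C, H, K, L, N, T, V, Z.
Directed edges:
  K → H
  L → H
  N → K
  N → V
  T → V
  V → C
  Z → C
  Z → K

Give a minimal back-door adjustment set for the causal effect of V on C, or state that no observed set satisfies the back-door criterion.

V→C: minimal back-door set ∅.

desc(V)\{V}={C}; candidates ⊆ {H,K,L,N,T,Z}.
∅: V⊥C given ∅ in G with V→· removed — back-door holds.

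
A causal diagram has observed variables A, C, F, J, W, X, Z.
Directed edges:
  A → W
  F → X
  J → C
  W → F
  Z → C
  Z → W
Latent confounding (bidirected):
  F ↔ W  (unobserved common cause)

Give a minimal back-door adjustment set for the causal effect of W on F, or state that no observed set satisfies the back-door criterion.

desc(W)\{W}={F,X}; candidates ⊆ {A,C,J,Z}.
W↔F: latent back-door arc(s) into W.
size 0: {}; under {} W still reaches {A,C,F,X,Z} ∋ F.
size 1: {A}, {C}, {J} …(+1); under {A} W still reaches {C,F,X,Z} ∋ F.
size 2: {A,C}, {A,J}, {A,Z} …(+3); under {A,C} W still reaches {F,J,X,Z} ∋ F.
W↔F cannot be blocked by any observed set — no back-door set.

W→F: no observed back-door set.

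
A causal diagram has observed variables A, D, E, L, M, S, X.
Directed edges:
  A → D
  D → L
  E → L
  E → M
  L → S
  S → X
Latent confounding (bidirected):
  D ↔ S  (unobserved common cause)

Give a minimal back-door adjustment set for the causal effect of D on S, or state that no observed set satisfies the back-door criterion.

D→S: no observed back-door set.

desc(D)\{D}={L,S,X}; candidates ⊆ {A,E,M}.
D↔S: latent back-door arc(s) into D.
size 0: {}; under {} D still reaches {A,S,X} ∋ S.
size 1: {A}, {E}, {M}; under {A} D still reaches {S,X} ∋ S.
size 2: {A,E}, {A,M}, {E,M}; under {A,E} D still reaches {S,X} ∋ S.
D↔S cannot be blocked by any observed set — no back-door set.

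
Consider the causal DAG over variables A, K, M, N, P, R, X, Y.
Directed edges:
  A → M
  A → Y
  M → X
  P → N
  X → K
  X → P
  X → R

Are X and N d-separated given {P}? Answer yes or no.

Yes — X ⊥ N | {P}.

Bayes-Ball from X | {P} reaches {A,K,M,R,Y}.
N ∉ reach(X|{P}) ⇒ X ⊥ N | {P}.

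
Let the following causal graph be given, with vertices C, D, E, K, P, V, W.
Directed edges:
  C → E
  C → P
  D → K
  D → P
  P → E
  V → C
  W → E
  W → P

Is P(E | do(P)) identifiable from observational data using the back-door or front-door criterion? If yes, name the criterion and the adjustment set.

P(E|do(P)): backdoor, adjust for {C, W}.

desc(P)\{P}={E}; candidates ⊆ {C,D,K,V,W}.
size 0: {}; under {} P still reaches {C,D,E,K,V,W} ∋ E.
size 1: {C}, {D}, {K} …(+2); under {C} P still reaches {D,E,K,W} ∋ E.
{C,W}: P⊥E given {C,W} in G with P→· removed — back-door holds.
P(E|do(P)) = Σ_{C,W} P(E|P,C,W)·P(C,W).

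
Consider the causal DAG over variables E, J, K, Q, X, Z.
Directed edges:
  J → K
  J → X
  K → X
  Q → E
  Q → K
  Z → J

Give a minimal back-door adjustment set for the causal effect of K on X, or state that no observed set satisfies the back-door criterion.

K→X: minimal back-door set {J}.

desc(K)\{K}={X}; candidates ⊆ {E,J,Q,Z}.
size 0: {}; under {} K still reaches {E,J,Q,X,Z} ∋ X.
{J}: K⊥X given {J} in G with K→· removed — back-door holds.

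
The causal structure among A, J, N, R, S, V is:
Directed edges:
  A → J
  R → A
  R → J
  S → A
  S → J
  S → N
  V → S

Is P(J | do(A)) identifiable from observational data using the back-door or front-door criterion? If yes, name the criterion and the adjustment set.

P(J|do(A)): backdoor, adjust for {R, S}.

desc(A)\{A}={J}; candidates ⊆ {N,R,S,V}.
size 0: {}; under {} A still reaches {J,N,R,S,V} ∋ J.
size 1: {N}, {R}, {S} …(+1); under {N} A still reaches {J,R,S,V} ∋ J.
{R,S}: A⊥J given {R,S} in G with A→· removed — back-door holds.
P(J|do(A)) = Σ_{R,S} P(J|A,R,S)·P(R,S).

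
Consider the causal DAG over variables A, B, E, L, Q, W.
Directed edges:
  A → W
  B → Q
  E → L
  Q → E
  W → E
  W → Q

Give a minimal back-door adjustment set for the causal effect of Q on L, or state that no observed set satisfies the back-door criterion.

desc(Q)\{Q}={E,L}; candidates ⊆ {A,B,W}.
size 0: {}; under {} Q still reaches {A,B,E,L,W} ∋ L.
{W}: Q⊥L given {W} in G with Q→· removed — back-door holds.

Q→L: minimal back-door set {W}.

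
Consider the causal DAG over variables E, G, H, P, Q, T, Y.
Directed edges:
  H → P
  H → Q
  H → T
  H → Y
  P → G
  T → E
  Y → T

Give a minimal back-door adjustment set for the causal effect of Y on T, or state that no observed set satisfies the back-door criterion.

Y→T: minimal back-door set {H}.

desc(Y)\{Y}={E,T}; candidates ⊆ {G,H,P,Q}.
size 0: {}; under {} Y still reaches {E,G,H,P,Q,T} ∋ T.
{H}: Y⊥T given {H} in G with Y→· removed — back-door holds.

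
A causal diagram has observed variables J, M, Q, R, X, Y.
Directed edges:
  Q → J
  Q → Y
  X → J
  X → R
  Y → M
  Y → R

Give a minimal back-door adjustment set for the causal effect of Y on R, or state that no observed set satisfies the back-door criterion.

Y→R: minimal back-door set ∅.

desc(Y)\{Y}={M,R}; candidates ⊆ {J,Q,X}.
∅: Y⊥R given ∅ in G with Y→· removed — back-door holds.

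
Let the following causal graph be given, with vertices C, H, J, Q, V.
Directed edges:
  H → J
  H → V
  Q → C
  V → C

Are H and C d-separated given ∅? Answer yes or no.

Bayes-Ball from H | ∅ reaches {C,J,V}.
C ∈ reach(H|∅) ⇒ H ⊥̸ C | ∅.

No — H and C are d-connected given ∅.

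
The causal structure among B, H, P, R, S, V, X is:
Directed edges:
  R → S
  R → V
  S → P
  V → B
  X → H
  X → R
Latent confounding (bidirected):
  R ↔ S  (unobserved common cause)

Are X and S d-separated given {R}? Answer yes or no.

No — X and S are d-connected given {R}.

Bayes-Ball from X | {R} reaches {H,P,S}.
S ∈ reach(X|{R}) ⇒ X ⊥̸ S | {R}.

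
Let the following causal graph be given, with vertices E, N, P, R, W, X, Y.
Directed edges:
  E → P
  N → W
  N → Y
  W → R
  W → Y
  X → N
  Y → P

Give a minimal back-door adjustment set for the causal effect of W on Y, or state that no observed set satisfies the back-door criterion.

W→Y: minimal back-door set {N}.

desc(W)\{W}={P,R,Y}; candidates ⊆ {E,N,X}.
size 0: {}; under {} W still reaches {N,P,X,Y} ∋ Y.
{N}: W⊥Y given {N} in G with W→· removed — back-door holds.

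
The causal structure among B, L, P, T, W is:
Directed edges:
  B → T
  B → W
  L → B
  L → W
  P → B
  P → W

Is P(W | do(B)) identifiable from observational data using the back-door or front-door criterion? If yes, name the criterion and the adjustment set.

P(W|do(B)): backdoor, adjust for {L, P}.

desc(B)\{B}={T,W}; candidates ⊆ {L,P}.
size 0: {}; under {} B still reaches {L,P,W} ∋ W.
size 1: {L}, {P}; under {L} B still reaches {P,W} ∋ W.
{L,P}: B⊥W given {L,P} in G with B→· removed — back-door holds.
P(W|do(B)) = Σ_{L,P} P(W|B,L,P)·P(L,P).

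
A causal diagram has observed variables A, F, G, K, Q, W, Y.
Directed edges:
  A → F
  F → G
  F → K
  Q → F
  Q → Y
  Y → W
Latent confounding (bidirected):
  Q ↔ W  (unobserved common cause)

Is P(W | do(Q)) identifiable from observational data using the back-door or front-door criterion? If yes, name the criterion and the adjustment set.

desc(Q)\{Q}={F,G,K,W,Y}; candidates ⊆ {A}.
Q↔W: latent back-door arc(s) into Q.
size 0: {}; under {} Q still reaches {W} ∋ W.
size 1: {A}; under {A} Q still reaches {W} ∋ W.
Q↔W cannot be blocked by any observed set — no back-door set.
{Y}: (i) intercepts every directed Q→W path; (ii) no back-door Q→{Y}; (iii) {Q} blocks every back-door {Y}→W. Front-door holds.
P(W|do(Q)) = Σ_{Y} P(Y|Q) Σ_{Q'} P(W|Y,Q')P(Q').

P(W|do(Q)): frontdoor, adjust for {Y}.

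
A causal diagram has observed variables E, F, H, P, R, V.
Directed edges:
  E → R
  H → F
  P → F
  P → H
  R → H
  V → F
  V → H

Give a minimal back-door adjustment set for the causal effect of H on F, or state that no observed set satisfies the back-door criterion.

H→F: minimal back-door set {P, V}.

desc(H)\{H}={F}; candidates ⊆ {E,P,R,V}.
size 0: {}; under {} H still reaches {E,F,P,R,V} ∋ F.
size 1: {E}, {P}, {R} …(+1); under {E} H still reaches {F,P,R,V} ∋ F.
{P,V}: H⊥F given {P,V} in G with H→· removed — back-door holds.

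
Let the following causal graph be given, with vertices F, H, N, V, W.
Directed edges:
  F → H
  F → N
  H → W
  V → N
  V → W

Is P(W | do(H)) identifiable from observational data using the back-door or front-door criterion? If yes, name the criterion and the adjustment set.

desc(H)\{H}={W}; candidates ⊆ {F,N,V}.
∅: H⊥W given ∅ in G with H→· removed — back-door holds.
P(W|do(H)) = P(W|H) — no adjustment needed.

P(W|do(H)): backdoor, adjust for ∅.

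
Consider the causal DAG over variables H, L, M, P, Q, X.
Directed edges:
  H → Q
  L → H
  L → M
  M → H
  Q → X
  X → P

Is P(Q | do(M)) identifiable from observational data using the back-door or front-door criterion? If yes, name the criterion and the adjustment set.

P(Q|do(M)): backdoor, adjust for {L}.

desc(M)\{M}={H,P,Q,X}; candidates ⊆ {L}.
size 0: {}; under {} M still reaches {H,L,P,Q,X} ∋ Q.
{L}: M⊥Q given {L} in G with M→· removed — back-door holds.
P(Q|do(M)) = Σ_{L} P(Q|M,L)·P(L).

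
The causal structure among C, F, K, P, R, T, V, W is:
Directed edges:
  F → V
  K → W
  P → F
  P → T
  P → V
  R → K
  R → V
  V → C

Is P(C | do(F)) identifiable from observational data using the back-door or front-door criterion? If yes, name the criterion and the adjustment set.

P(C|do(F)): backdoor, adjust for {P}.

desc(F)\{F}={C,V}; candidates ⊆ {K,P,R,T,W}.
size 0: {}; under {} F still reaches {C,P,T,V} ∋ C.
{P}: F⊥C given {P} in G with F→· removed — back-door holds.
P(C|do(F)) = Σ_{P} P(C|F,P)·P(P).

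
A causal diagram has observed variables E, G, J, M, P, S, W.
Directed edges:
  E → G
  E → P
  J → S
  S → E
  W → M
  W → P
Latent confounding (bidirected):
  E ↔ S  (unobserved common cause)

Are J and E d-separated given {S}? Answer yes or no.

Bayes-Ball from J | {S} reaches {E,G,P}.
E ∈ reach(J|{S}) ⇒ J ⊥̸ E | {S}.

No — J and E are d-connected given {S}.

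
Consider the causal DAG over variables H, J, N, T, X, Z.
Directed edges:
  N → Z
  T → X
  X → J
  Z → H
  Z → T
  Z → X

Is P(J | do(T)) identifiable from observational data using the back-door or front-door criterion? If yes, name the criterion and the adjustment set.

P(J|do(T)): backdoor, adjust for {Z}.

desc(T)\{T}={J,X}; candidates ⊆ {H,N,Z}.
size 0: {}; under {} T still reaches {H,J,N,X,Z} ∋ J.
{Z}: T⊥J given {Z} in G with T→· removed — back-door holds.
P(J|do(T)) = Σ_{Z} P(J|T,Z)·P(Z).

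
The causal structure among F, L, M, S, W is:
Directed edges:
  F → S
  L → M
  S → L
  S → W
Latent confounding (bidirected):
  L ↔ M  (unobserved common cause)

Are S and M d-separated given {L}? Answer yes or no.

No — S and M are d-connected given {L}.

Bayes-Ball from S | {L} reaches {F,M,W}.
M ∈ reach(S|{L}) ⇒ S ⊥̸ M | {L}.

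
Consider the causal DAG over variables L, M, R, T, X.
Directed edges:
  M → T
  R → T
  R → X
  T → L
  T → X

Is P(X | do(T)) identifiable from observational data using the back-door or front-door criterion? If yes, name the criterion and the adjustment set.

P(X|do(T)): backdoor, adjust for {R}.

desc(T)\{T}={L,X}; candidates ⊆ {M,R}.
size 0: {}; under {} T still reaches {M,R,X} ∋ X.
{R}: T⊥X given {R} in G with T→· removed — back-door holds.
P(X|do(T)) = Σ_{R} P(X|T,R)·P(R).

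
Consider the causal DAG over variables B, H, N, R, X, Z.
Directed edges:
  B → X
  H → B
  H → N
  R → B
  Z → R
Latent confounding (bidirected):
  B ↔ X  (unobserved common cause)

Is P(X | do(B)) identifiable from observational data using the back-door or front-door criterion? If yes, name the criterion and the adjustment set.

desc(B)\{B}={X}; candidates ⊆ {H,N,R,Z}.
B↔X: latent back-door arc(s) into B.
size 0: {}; under {} B still reaches {H,N,R,X,Z} ∋ X.
size 1: {H}, {N}, {R} …(+1); under {H} B still reaches {R,X,Z} ∋ X.
size 2: {H,N}, {H,R}, {H,Z} …(+3); under {H,N} B still reaches {R,X,Z} ∋ X.
B↔X cannot be blocked by any observed set — no back-door set.
No mediator lies on a directed B→…→X path.
Neither criterion identifies P(X|do(B)) in this graph.

P(X|do(B)): not identifiable (no BD/FD set).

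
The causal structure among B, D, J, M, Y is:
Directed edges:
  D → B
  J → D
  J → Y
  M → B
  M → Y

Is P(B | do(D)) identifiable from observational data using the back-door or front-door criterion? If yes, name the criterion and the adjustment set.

P(B|do(D)): backdoor, adjust for ∅.

desc(D)\{D}={B}; candidates ⊆ {J,M,Y}.
∅: D⊥B given ∅ in G with D→· removed — back-door holds.
P(B|do(D)) = P(B|D) — no adjustment needed.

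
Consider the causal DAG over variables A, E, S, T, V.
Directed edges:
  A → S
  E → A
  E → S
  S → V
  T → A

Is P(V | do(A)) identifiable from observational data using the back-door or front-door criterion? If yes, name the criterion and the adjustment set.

P(V|do(A)): backdoor, adjust for {E}.

desc(A)\{A}={S,V}; candidates ⊆ {E,T}.
size 0: {}; under {} A still reaches {E,S,T,V} ∋ V.
{E}: A⊥V given {E} in G with A→· removed — back-door holds.
P(V|do(A)) = Σ_{E} P(V|A,E)·P(E).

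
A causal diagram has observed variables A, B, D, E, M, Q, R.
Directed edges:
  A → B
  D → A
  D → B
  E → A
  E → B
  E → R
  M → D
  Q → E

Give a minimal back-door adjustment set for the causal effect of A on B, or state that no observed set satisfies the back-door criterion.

desc(A)\{A}={B}; candidates ⊆ {D,E,M,Q,R}.
size 0: {}; under {} A still reaches {B,D,E,M,Q,R} ∋ B.
size 1: {D}, {E}, {M} …(+2); under {D} A still reaches {B,E,Q,R} ∋ B.
{D,E}: A⊥B given {D,E} in G with A→· removed — back-door holds.

A→B: minimal back-door set {D, E}.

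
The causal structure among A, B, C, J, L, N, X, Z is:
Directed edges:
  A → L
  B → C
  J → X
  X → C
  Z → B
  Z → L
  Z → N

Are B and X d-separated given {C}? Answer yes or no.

No — B and X are d-connected given {C}.

Bayes-Ball from B | {C} reaches {J,L,N,X,Z}.
X ∈ reach(B|{C}) ⇒ B ⊥̸ X | {C}.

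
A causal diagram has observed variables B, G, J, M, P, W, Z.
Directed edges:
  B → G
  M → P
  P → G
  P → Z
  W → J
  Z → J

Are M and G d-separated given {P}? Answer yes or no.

Bayes-Ball from M | {P} reaches ∅.
G ∉ reach(M|{P}) ⇒ M ⊥ G | {P}.

Yes — M ⊥ G | {P}.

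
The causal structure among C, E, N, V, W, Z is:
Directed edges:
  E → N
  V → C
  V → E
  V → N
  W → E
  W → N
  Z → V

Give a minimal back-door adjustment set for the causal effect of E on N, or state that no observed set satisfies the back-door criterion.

desc(E)\{E}={N}; candidates ⊆ {C,V,W,Z}.
size 0: {}; under {} E still reaches {C,N,V,W,Z} ∋ N.
size 1: {C}, {V}, {W} …(+1); under {C} E still reaches {N,V,W,Z} ∋ N.
{V,W}: E⊥N given {V,W} in G with E→· removed — back-door holds.

E→N: minimal back-door set {V, W}.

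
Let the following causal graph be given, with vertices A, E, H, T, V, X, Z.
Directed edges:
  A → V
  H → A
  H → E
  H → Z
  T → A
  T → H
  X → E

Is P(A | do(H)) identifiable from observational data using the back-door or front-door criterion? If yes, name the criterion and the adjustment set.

desc(H)\{H}={A,E,V,Z}; candidates ⊆ {T,X}.
size 0: {}; under {} H still reaches {A,T,V} ∋ A.
{T}: H⊥A given {T} in G with H→· removed — back-door holds.
P(A|do(H)) = Σ_{T} P(A|H,T)·P(T).

P(A|do(H)): backdoor, adjust for {T}.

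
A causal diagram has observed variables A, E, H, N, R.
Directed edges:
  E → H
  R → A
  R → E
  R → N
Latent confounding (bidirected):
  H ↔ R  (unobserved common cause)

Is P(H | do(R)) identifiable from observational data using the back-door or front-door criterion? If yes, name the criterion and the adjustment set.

P(H|do(R)): frontdoor, adjust for {E}.

desc(R)\{R}={A,E,H,N}; candidates ⊆ {—}.
R↔H: latent back-door arc(s) into R.
size 0: {}; under {} R still reaches {H} ∋ H.
R↔H cannot be blocked by any observed set — no back-door set.
{E}: (i) intercepts every directed R→H path; (ii) no back-door R→{E}; (iii) {R} blocks every back-door {E}→H. Front-door holds.
P(H|do(R)) = Σ_{E} P(E|R) Σ_{R'} P(H|E,R')P(R').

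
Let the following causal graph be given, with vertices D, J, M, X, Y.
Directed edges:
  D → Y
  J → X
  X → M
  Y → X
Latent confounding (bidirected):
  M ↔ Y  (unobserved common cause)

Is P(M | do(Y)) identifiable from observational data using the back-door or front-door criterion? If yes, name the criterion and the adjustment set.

P(M|do(Y)): frontdoor, adjust for {X}.

desc(Y)\{Y}={M,X}; candidates ⊆ {D,J}.
Y↔M: latent back-door arc(s) into Y.
size 0: {}; under {} Y still reaches {D,M} ∋ M.
size 1: {D}, {J}; under {D} Y still reaches {M} ∋ M.
size 2: {D,J}; under {D,J} Y still reaches {M} ∋ M.
Y↔M cannot be blocked by any observed set — no back-door set.
{X}: (i) intercepts every directed Y→M path; (ii) no back-door Y→{X}; (iii) {Y} blocks every back-door {X}→M. Front-door holds.
P(M|do(Y)) = Σ_{X} P(X|Y) Σ_{Y'} P(M|X,Y')P(Y').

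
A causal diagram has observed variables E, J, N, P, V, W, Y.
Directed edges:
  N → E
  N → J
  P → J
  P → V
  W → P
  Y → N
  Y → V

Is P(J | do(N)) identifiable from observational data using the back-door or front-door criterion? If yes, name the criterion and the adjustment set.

desc(N)\{N}={E,J}; candidates ⊆ {P,V,W,Y}.
∅: N⊥J given ∅ in G with N→· removed — back-door holds.
P(J|do(N)) = P(J|N) — no adjustment needed.

P(J|do(N)): backdoor, adjust for ∅.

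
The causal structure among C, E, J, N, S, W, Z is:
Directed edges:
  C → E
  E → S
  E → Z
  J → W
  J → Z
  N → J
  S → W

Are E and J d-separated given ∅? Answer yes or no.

Bayes-Ball from E | ∅ reaches {C,S,W,Z}.
J ∉ reach(E|∅) ⇒ E ⊥ J | ∅.

Yes — E ⊥ J | ∅.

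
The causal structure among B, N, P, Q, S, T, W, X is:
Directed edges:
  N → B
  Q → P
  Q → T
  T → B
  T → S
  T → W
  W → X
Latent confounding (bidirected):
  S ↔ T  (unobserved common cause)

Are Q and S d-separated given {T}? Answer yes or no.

Bayes-Ball from Q | {T} reaches {P,S}.
S ∈ reach(Q|{T}) ⇒ Q ⊥̸ S | {T}.

No — Q and S are d-connected given {T}.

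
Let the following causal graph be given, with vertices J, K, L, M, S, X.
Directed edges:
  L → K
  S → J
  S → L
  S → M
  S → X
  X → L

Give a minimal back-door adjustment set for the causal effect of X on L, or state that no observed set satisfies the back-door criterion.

desc(X)\{X}={K,L}; candidates ⊆ {J,M,S}.
size 0: {}; under {} X still reaches {J,K,L,M,S} ∋ L.
{S}: X⊥L given {S} in G with X→· removed — back-door holds.

X→L: minimal back-door set {S}.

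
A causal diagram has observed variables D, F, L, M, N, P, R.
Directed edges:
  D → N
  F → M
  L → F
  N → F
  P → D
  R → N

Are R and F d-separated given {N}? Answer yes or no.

Bayes-Ball from R | {N} reaches {D,P}.
F ∉ reach(R|{N}) ⇒ R ⊥ F | {N}.

Yes — R ⊥ F | {N}.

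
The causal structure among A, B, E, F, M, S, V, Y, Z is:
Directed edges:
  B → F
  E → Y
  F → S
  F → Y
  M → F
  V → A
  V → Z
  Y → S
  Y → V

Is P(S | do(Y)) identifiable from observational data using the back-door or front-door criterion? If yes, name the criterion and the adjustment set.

P(S|do(Y)): backdoor, adjust for {F}.

desc(Y)\{Y}={A,S,V,Z}; candidates ⊆ {B,E,F,M}.
size 0: {}; under {} Y still reaches {B,E,F,M,S} ∋ S.
{F}: Y⊥S given {F} in G with Y→· removed — back-door holds.
P(S|do(Y)) = Σ_{F} P(S|Y,F)·P(F).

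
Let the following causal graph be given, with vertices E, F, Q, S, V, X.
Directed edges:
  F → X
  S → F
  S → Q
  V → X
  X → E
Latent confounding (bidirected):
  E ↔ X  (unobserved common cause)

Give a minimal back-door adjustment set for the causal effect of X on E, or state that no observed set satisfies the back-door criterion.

X→E: no observed back-door set.

desc(X)\{X}={E}; candidates ⊆ {F,Q,S,V}.
X↔E: latent back-door arc(s) into X.
size 0: {}; under {} X still reaches {E,F,Q,S,V} ∋ E.
size 1: {F}, {Q}, {S} …(+1); under {F} X still reaches {E,V} ∋ E.
size 2: {F,Q}, {F,S}, {F,V} …(+3); under {F,Q} X still reaches {E,V} ∋ E.
X↔E cannot be blocked by any observed set — no back-door set.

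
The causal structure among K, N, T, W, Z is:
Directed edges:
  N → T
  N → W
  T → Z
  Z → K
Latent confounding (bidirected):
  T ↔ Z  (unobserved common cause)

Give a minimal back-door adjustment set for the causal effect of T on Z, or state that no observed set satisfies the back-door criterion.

T→Z: no observed back-door set.

desc(T)\{T}={K,Z}; candidates ⊆ {N,W}.
T↔Z: latent back-door arc(s) into T.
size 0: {}; under {} T still reaches {K,N,W,Z} ∋ Z.
size 1: {N}, {W}; under {N} T still reaches {K,Z} ∋ Z.
size 2: {N,W}; under {N,W} T still reaches {K,Z} ∋ Z.
T↔Z cannot be blocked by any observed set — no back-door set.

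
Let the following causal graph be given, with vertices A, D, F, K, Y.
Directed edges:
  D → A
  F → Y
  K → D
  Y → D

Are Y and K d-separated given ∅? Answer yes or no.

Yes — Y ⊥ K | ∅.

Bayes-Ball from Y | ∅ reaches {A,D,F}.
K ∉ reach(Y|∅) ⇒ Y ⊥ K | ∅.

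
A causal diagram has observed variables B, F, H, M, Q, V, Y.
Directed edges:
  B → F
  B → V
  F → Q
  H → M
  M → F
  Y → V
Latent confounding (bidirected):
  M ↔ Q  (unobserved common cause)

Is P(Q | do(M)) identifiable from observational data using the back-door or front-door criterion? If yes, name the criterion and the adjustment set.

P(Q|do(M)): frontdoor, adjust for {F}.

desc(M)\{M}={F,Q}; candidates ⊆ {B,H,V,Y}.
M↔Q: latent back-door arc(s) into M.
size 0: {}; under {} M still reaches {H,Q} ∋ Q.
size 1: {B}, {H}, {V} …(+1); under {B} M still reaches {H,Q} ∋ Q.
size 2: {B,H}, {B,V}, {B,Y} …(+3); under {B,H} M still reaches {Q} ∋ Q.
M↔Q cannot be blocked by any observed set — no back-door set.
{F}: (i) intercepts every directed M→Q path; (ii) no back-door M→{F}; (iii) {M} blocks every back-door {F}→Q. Front-door holds.
P(Q|do(M)) = Σ_{F} P(F|M) Σ_{M'} P(Q|F,M')P(M').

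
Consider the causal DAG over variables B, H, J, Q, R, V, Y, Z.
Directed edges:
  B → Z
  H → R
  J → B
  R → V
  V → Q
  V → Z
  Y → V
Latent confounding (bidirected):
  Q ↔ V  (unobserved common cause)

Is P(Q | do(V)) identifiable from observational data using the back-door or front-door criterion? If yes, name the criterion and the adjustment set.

desc(V)\{V}={Q,Z}; candidates ⊆ {B,H,J,R,Y}.
V↔Q: latent back-door arc(s) into V.
size 0: {}; under {} V still reaches {H,Q,R,Y} ∋ Q.
size 1: {B}, {H}, {J} …(+2); under {B} V still reaches {H,Q,R,Y} ∋ Q.
size 2: {B,H}, {B,J}, {B,R} …(+7); under {B,H} V still reaches {Q,R,Y} ∋ Q.
V↔Q cannot be blocked by any observed set — no back-door set.
No mediator lies on a directed V→…→Q path.
Neither criterion identifies P(Q|do(V)) in this graph.

P(Q|do(V)): not identifiable (no BD/FD set).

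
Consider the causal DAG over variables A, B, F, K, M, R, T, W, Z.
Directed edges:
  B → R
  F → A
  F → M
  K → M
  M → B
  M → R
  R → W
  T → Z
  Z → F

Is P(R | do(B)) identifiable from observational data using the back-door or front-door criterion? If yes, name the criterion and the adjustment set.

desc(B)\{B}={R,W}; candidates ⊆ {A,F,K,M,T,Z}.
size 0: {}; under {} B still reaches {A,F,K,M,R,T,W,Z} ∋ R.
{M}: B⊥R given {M} in G with B→· removed — back-door holds.
P(R|do(B)) = Σ_{M} P(R|B,M)·P(M).

P(R|do(B)): backdoor, adjust for {M}.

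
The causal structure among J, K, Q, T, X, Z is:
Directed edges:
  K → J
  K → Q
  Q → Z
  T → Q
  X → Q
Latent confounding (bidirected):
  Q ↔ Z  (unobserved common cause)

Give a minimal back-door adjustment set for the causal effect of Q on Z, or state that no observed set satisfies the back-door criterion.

desc(Q)\{Q}={Z}; candidates ⊆ {J,K,T,X}.
Q↔Z: latent back-door arc(s) into Q.
size 0: {}; under {} Q still reaches {J,K,T,X,Z} ∋ Z.
size 1: {J}, {K}, {T} …(+1); under {J} Q still reaches {K,T,X,Z} ∋ Z.
size 2: {J,K}, {J,T}, {J,X} …(+3); under {J,K} Q still reaches {T,X,Z} ∋ Z.
Q↔Z cannot be blocked by any observed set — no back-door set.

Q→Z: no observed back-door set.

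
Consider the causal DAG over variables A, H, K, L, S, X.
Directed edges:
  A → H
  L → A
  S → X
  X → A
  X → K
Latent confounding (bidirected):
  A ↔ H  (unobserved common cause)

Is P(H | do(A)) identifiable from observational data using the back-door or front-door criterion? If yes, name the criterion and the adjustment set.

P(H|do(A)): not identifiable (no BD/FD set).

desc(A)\{A}={H}; candidates ⊆ {K,L,S,X}.
A↔H: latent back-door arc(s) into A.
size 0: {}; under {} A still reaches {H,K,L,S,X} ∋ H.
size 1: {K}, {L}, {S} …(+1); under {K} A still reaches {H,L,S,X} ∋ H.
size 2: {K,L}, {K,S}, {K,X} …(+3); under {K,L} A still reaches {H,S,X} ∋ H.
A↔H cannot be blocked by any observed set — no back-door set.
No mediator lies on a directed A→…→H path.
Neither criterion identifies P(H|do(A)) in this graph.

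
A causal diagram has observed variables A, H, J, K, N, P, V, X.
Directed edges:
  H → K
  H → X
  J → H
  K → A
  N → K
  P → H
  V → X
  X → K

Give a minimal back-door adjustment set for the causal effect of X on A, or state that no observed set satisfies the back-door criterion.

X→A: minimal back-door set {H}.

desc(X)\{X}={A,K}; candidates ⊆ {H,J,N,P,V}.
size 0: {}; under {} X still reaches {A,H,J,K,P,V} ∋ A.
{H}: X⊥A given {H} in G with X→· removed — back-door holds.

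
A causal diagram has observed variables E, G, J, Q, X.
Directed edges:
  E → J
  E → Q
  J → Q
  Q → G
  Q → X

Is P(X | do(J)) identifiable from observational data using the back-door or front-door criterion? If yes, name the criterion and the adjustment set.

P(X|do(J)): backdoor, adjust for {E}.

desc(J)\{J}={G,Q,X}; candidates ⊆ {E}.
size 0: {}; under {} J still reaches {E,G,Q,X} ∋ X.
{E}: J⊥X given {E} in G with J→· removed — back-door holds.
P(X|do(J)) = Σ_{E} P(X|J,E)·P(E).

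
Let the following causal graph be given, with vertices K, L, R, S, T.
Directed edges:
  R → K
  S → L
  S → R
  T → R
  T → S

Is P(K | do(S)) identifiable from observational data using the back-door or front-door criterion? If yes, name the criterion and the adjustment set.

desc(S)\{S}={K,L,R}; candidates ⊆ {T}.
size 0: {}; under {} S still reaches {K,R,T} ∋ K.
{T}: S⊥K given {T} in G with S→· removed — back-door holds.
P(K|do(S)) = Σ_{T} P(K|S,T)·P(T).

P(K|do(S)): backdoor, adjust for {T}.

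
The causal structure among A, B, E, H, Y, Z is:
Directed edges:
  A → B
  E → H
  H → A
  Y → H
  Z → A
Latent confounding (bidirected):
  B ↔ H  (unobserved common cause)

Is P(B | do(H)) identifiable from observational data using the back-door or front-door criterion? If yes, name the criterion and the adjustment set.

desc(H)\{H}={A,B}; candidates ⊆ {E,Y,Z}.
H↔B: latent back-door arc(s) into H.
size 0: {}; under {} H still reaches {B,E,Y} ∋ B.
size 1: {E}, {Y}, {Z}; under {E} H still reaches {B,Y} ∋ B.
size 2: {E,Y}, {E,Z}, {Y,Z}; under {E,Y} H still reaches {B} ∋ B.
H↔B cannot be blocked by any observed set — no back-door set.
{A}: (i) intercepts every directed H→B path; (ii) no back-door H→{A}; (iii) {H} blocks every back-door {A}→B. Front-door holds.
P(B|do(H)) = Σ_{A} P(A|H) Σ_{H'} P(B|A,H')P(H').

P(B|do(H)): frontdoor, adjust for {A}.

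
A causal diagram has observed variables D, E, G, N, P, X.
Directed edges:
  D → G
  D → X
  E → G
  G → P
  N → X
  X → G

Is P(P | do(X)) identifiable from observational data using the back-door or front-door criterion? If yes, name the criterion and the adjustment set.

P(P|do(X)): backdoor, adjust for {D}.

desc(X)\{X}={G,P}; candidates ⊆ {D,E,N}.
size 0: {}; under {} X still reaches {D,G,N,P} ∋ P.
{D}: X⊥P given {D} in G with X→· removed — back-door holds.
P(P|do(X)) = Σ_{D} P(P|X,D)·P(D).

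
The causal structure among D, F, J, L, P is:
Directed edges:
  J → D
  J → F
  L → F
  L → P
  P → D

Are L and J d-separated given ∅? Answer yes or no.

Yes — L ⊥ J | ∅.

Bayes-Ball from L | ∅ reaches {D,F,P}.
J ∉ reach(L|∅) ⇒ L ⊥ J | ∅.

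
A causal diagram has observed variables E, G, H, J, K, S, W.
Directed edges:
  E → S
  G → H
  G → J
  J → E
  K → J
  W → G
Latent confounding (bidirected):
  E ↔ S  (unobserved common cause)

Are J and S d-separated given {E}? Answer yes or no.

Bayes-Ball from J | {E} reaches {G,H,K,S,W}.
S ∈ reach(J|{E}) ⇒ J ⊥̸ S | {E}.

No — J and S are d-connected given {E}.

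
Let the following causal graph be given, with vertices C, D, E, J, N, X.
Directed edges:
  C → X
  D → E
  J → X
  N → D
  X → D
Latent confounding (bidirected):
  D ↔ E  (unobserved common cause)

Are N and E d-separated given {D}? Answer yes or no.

No — N and E are d-connected given {D}.

Bayes-Ball from N | {D} reaches {C,E,J,X}.
E ∈ reach(N|{D}) ⇒ N ⊥̸ E | {D}.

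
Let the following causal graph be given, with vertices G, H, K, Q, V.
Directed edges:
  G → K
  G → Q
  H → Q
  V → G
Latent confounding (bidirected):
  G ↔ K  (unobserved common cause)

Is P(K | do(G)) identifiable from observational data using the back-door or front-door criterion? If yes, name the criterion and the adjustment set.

P(K|do(G)): not identifiable (no BD/FD set).

desc(G)\{G}={K,Q}; candidates ⊆ {H,V}.
G↔K: latent back-door arc(s) into G.
size 0: {}; under {} G still reaches {K,V} ∋ K.
size 1: {H}, {V}; under {H} G still reaches {K,V} ∋ K.
size 2: {H,V}; under {H,V} G still reaches {K} ∋ K.
G↔K cannot be blocked by any observed set — no back-door set.
No mediator lies on a directed G→…→K path.
Neither criterion identifies P(K|do(G)) in this graph.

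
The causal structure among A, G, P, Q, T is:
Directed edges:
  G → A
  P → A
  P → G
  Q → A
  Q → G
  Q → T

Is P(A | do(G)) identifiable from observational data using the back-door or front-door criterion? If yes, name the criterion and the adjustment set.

desc(G)\{G}={A}; candidates ⊆ {P,Q,T}.
size 0: {}; under {} G still reaches {A,P,Q,T} ∋ A.
size 1: {P}, {Q}, {T}; under {P} G still reaches {A,Q,T} ∋ A.
{P,Q}: G⊥A given {P,Q} in G with G→· removed — back-door holds.
P(A|do(G)) = Σ_{P,Q} P(A|G,P,Q)·P(P,Q).

P(A|do(G)): backdoor, adjust for {P, Q}.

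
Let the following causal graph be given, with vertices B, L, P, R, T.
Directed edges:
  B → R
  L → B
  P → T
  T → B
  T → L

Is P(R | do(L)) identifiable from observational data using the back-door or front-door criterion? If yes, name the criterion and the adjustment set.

P(R|do(L)): backdoor, adjust for {T}.

desc(L)\{L}={B,R}; candidates ⊆ {P,T}.
size 0: {}; under {} L still reaches {B,P,R,T} ∋ R.
{T}: L⊥R given {T} in G with L→· removed — back-door holds.
P(R|do(L)) = Σ_{T} P(R|L,T)·P(T).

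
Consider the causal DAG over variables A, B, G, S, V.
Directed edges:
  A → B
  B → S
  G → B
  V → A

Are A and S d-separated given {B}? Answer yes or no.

Bayes-Ball from A | {B} reaches {G,V}.
S ∉ reach(A|{B}) ⇒ A ⊥ S | {B}.

Yes — A ⊥ S | {B}.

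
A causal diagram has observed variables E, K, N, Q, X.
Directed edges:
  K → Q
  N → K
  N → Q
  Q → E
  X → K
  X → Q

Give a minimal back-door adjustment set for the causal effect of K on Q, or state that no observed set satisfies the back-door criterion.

K→Q: minimal back-door set {N, X}.

desc(K)\{K}={E,Q}; candidates ⊆ {N,X}.
size 0: {}; under {} K still reaches {E,N,Q,X} ∋ Q.
size 1: {N}, {X}; under {N} K still reaches {E,Q,X} ∋ Q.
{N,X}: K⊥Q given {N,X} in G with K→· removed — back-door holds.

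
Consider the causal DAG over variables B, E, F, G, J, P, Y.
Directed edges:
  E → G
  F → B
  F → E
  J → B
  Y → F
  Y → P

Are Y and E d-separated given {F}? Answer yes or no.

Bayes-Ball from Y | {F} reaches {P}.
E ∉ reach(Y|{F}) ⇒ Y ⊥ E | {F}.

Yes — Y ⊥ E | {F}.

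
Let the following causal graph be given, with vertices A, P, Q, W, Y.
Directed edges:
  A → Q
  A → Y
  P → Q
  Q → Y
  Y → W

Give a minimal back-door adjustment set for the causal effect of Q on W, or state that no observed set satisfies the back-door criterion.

desc(Q)\{Q}={W,Y}; candidates ⊆ {A,P}.
size 0: {}; under {} Q still reaches {A,P,W,Y} ∋ W.
{A}: Q⊥W given {A} in G with Q→· removed — back-door holds.

Q→W: minimal back-door set {A}.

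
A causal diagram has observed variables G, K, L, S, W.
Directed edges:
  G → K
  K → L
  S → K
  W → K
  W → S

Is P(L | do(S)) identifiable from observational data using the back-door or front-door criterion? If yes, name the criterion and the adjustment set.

P(L|do(S)): backdoor, adjust for {W}.

desc(S)\{S}={K,L}; candidates ⊆ {G,W}.
size 0: {}; under {} S still reaches {K,L,W} ∋ L.
{W}: S⊥L given {W} in G with S→· removed — back-door holds.
P(L|do(S)) = Σ_{W} P(L|S,W)·P(W).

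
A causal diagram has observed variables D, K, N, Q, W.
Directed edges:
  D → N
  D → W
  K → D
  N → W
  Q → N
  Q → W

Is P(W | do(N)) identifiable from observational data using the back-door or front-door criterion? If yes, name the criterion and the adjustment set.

P(W|do(N)): backdoor, adjust for {D, Q}.

desc(N)\{N}={W}; candidates ⊆ {D,K,Q}.
size 0: {}; under {} N still reaches {D,K,Q,W} ∋ W.
size 1: {D}, {K}, {Q}; under {D} N still reaches {Q,W} ∋ W.
{D,Q}: N⊥W given {D,Q} in G with N→· removed — back-door holds.
P(W|do(N)) = Σ_{D,Q} P(W|N,D,Q)·P(D,Q).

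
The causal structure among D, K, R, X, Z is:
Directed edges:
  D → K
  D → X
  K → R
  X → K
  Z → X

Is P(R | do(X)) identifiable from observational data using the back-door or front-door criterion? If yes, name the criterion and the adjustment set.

desc(X)\{X}={K,R}; candidates ⊆ {D,Z}.
size 0: {}; under {} X still reaches {D,K,R,Z} ∋ R.
{D}: X⊥R given {D} in G with X→· removed — back-door holds.
P(R|do(X)) = Σ_{D} P(R|X,D)·P(D).

P(R|do(X)): backdoor, adjust for {D}.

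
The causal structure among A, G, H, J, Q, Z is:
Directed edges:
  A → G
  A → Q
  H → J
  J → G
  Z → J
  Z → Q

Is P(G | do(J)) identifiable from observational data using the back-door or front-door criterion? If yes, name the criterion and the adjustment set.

desc(J)\{J}={G}; candidates ⊆ {A,H,Q,Z}.
∅: J⊥G given ∅ in G with J→· removed — back-door holds.
P(G|do(J)) = P(G|J) — no adjustment needed.

P(G|do(J)): backdoor, adjust for ∅.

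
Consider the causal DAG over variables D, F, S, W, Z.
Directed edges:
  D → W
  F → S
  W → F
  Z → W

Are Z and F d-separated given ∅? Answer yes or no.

No — Z and F are d-connected given ∅.

Bayes-Ball from Z | ∅ reaches {F,S,W}.
F ∈ reach(Z|∅) ⇒ Z ⊥̸ F | ∅.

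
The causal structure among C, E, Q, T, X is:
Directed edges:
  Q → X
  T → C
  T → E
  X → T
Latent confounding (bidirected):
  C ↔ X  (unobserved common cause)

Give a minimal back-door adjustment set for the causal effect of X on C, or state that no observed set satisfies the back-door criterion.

desc(X)\{X}={C,E,T}; candidates ⊆ {Q}.
X↔C: latent back-door arc(s) into X.
size 0: {}; under {} X still reaches {C,Q} ∋ C.
size 1: {Q}; under {Q} X still reaches {C} ∋ C.
X↔C cannot be blocked by any observed set — no back-door set.

X→C: no observed back-door set.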